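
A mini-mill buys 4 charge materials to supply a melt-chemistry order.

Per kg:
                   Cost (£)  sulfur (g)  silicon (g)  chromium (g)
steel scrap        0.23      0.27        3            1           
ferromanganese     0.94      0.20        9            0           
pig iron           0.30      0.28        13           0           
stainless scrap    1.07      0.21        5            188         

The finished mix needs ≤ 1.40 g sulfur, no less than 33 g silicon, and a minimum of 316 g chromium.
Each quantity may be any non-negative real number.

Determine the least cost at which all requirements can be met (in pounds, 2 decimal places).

Let x1 = kg of steel scrap, x2 = kg of ferromanganese, x3 = kg of pig iron, x4 = kg of stainless scrap.
Minimize 0.23x1 + 0.94x2 + 0.3x3 + 1.07x4 with:
  0.27x1 + 0.2x2 + 0.28x3 + 0.21x4 ≤ 1.4   (sulfur)
  3x1 + 9x2 + 13x3 + 5x4 ≥ 33   (silicon)
  1x1 + 188x4 ≥ 316   (chromium)
  x1, x2, x3, x4 ≥ 0.
The optimal basis is {pig iron, stainless scrap}; steel scrap, ferromanganese drop out. The silicon and chromium requirements are met with equality.
That vertex is x3 = 1.892, x4 = 1.681.
Cost = 0.3·1.892 + 1.07·1.681 = 2.3663.

£2.37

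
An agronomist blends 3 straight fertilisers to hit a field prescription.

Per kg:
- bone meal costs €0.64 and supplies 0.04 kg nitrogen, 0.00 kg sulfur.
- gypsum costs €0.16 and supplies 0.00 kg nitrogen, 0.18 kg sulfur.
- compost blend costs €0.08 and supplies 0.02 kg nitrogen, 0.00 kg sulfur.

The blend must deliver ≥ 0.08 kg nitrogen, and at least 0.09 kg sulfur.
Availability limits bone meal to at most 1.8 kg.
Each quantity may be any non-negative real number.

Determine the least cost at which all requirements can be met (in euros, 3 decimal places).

Set it up as a linear program. Let x1 = kg of bone meal, x2 = kg of gypsum, x3 = kg of compost blend.
Minimise 0.64x1 + 0.16x2 + 0.08x3 with:
  0.04x1 + 0.02x3 ≥ 0.08   (nitrogen)
  0.18x2 ≥ 0.09   (sulfur)
  x1 ≤ 1.8
  x1, x2, x3 ≥ 0.
The optimal basis is {gypsum, compost blend}; bone meal drops out. There the nitrogen and sulfur constraints are tight.
That vertex is x2 = 0.5, x3 = 4.
Hence cost = 0.16·0.5 + 0.08·4 = €0.40000.

€0.400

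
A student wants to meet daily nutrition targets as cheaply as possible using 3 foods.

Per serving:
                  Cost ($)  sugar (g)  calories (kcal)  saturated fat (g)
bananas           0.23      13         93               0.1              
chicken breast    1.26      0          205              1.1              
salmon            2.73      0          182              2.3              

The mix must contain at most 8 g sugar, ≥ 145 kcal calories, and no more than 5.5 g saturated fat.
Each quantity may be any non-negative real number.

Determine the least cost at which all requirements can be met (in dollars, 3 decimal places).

$0.681

Treat it as an LP. Let x1 = servings of bananas, x2 = servings of chicken breast, x3 = servings of salmon.
Minimize 0.23x1 + 1.26x2 + 2.73x3 s.t.:
  13x1 ≤ 8   (sugar)
  93x1 + 205x2 + 182x3 ≥ 145   (calories)
  0.1x1 + 1.1x2 + 2.3x3 ≤ 5.5   (saturated fat)
  x1, x2, x3 ≥ 0.
At the optimum only bananas, chicken breast are positive (salmon = 0). The sugar and calories requirements are met with equality.
That vertex is x1 = 0.6154, x2 = 0.4281.
Total cost: 0.23·0.6154 + 1.26·0.4281 = 0.68095.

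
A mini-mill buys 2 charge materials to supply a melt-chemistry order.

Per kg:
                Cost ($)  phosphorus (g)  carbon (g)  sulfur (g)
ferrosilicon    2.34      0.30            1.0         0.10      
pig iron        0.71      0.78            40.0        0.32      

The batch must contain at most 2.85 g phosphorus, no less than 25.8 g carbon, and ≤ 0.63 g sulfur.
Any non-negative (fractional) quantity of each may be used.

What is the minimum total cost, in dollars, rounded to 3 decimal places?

Let x1 = kg of ferrosilicon, x2 = kg of pig iron.
Minimize 2.34x1 + 0.71x2 with:
  0.3x1 + 0.78x2 ≤ 2.85   (phosphorus)
  1x1 + 40x2 ≥ 25.8   (carbon)
  0.1x1 + 0.32x2 ≤ 0.63   (sulfur)
  x1, x2 ≥ 0.
At the optimum only pig iron is positive (ferrosilicon = 0). The carbon requirement is met with equality.
So pig iron = 0.645 kg.
Total cost: 0.71·0.645 = 0.45795.

$0.458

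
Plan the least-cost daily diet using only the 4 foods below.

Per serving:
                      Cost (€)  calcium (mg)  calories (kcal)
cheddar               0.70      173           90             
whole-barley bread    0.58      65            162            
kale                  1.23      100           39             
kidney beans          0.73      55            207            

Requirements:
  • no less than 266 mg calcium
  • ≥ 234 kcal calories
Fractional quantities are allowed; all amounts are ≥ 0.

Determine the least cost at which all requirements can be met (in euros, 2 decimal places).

Let x1 = servings of cheddar, x2 = servings of whole-barley bread, x3 = servings of kale, x4 = servings of kidney beans.
Minimise 0.7x1 + 0.58x2 + 1.23x3 + 0.73x4 with:
  173x1 + 65x2 + 100x3 + 55x4 ≥ 266   (calcium)
  90x1 + 162x2 + 39x3 + 207x4 ≥ 234   (calories)
  x1, x2, x3, x4 ≥ 0.
At the optimum only cheddar, whole-barley bread are positive (kale, kidney beans = 0). There the calcium and calories constraints are tight.
Solving gives x1 = 1.257, x2 = 0.7459.
Hence cost = 0.7·1.257 + 0.58·0.7459 = €1.3125.

€1.31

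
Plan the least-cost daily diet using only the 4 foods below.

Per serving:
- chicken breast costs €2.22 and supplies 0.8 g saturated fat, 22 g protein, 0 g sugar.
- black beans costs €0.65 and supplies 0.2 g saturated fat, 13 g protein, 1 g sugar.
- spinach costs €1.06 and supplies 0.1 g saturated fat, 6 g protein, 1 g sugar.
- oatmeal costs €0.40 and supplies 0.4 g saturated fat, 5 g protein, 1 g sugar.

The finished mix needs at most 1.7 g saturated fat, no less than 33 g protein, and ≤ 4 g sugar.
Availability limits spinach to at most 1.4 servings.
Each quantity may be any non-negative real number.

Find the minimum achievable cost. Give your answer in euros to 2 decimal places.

€1.65

Let x1 = servings of chicken breast, x2 = servings of black beans, x3 = servings of spinach, x4 = servings of oatmeal.
Minimise 2.22x1 + 0.65x2 + 1.06x3 + 0.4x4 s.t.:
  0.8x1 + 0.2x2 + 0.1x3 + 0.4x4 ≤ 1.7   (saturated fat)
  22x1 + 13x2 + 6x3 + 5x4 ≥ 33   (protein)
  1x2 + 1x3 + 1x4 ≤ 4   (sugar)
  x3 ≤ 1.4
  x1, x2, x3, x4 ≥ 0.
The minimum-cost mix takes nothing from chicken breast, spinach, oatmeal — only black beans. There the protein constraint is tight.
Optimal quantities: black beans = 2.538 servings.
Total cost: 0.65·2.538 = 1.6497.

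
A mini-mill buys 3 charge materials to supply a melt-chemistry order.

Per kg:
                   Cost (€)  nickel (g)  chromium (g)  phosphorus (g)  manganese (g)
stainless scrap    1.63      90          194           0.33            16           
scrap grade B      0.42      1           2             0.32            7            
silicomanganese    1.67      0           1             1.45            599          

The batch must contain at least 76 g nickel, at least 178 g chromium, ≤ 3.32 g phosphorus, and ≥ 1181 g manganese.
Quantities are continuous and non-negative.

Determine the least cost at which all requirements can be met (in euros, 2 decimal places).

€4.73

Set it up as a linear program. Let x1 = kg of stainless scrap, x2 = kg of scrap grade B, x3 = kg of silicomanganese.
Minimise 1.63x1 + 0.42x2 + 1.67x3 s.t.:
  90x1 + 1x2 ≥ 76   (nickel)
  194x1 + 2x2 + 1x3 ≥ 178   (chromium)
  0.33x1 + 0.32x2 + 1.45x3 ≤ 3.32   (phosphorus)
  16x1 + 7x2 + 599x3 ≥ 1181   (manganese)
  x1, x2, x3 ≥ 0.
The minimum-cost mix takes nothing from scrap grade B — only stainless scrap, silicomanganese. Binding constraints: chromium and manganese.
So stainless scrap = 0.9075 kg, silicomanganese = 1.947 kg.
Objective = 1.63·0.9075 + 1.67·1.947 = 4.7307.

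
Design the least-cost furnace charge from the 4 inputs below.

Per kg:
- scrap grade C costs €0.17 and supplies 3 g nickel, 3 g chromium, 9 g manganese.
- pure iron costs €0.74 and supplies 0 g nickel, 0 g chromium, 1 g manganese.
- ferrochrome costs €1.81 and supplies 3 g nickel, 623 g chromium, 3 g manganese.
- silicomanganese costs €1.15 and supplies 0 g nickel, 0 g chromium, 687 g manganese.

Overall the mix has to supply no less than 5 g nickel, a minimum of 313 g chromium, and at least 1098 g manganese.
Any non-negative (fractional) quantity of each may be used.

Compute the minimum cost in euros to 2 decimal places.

€2.92

Let x1 = kg of scrap grade C, x2 = kg of pure iron, x3 = kg of ferrochrome, x4 = kg of silicomanganese.
min 0.17x1 + 0.74x2 + 1.81x3 + 1.15x4 subject to:
  3x1 + 3x3 ≥ 5   (nickel)
  3x1 + 623x3 ≥ 313   (chromium)
  9x1 + 1x2 + 3x3 + 687x4 ≥ 1098   (manganese)
  x1, x2, x3, x4 ≥ 0.
The optimal basis is {scrap grade C, ferrochrome, silicomanganese}; pure iron drops out. The nickel, chromium, manganese requirements are met with equality.
Solving gives x1 = 1.17, x3 = 0.4968, x4 = 1.581.
Objective = 0.17·1.17 + 1.81·0.4968 + 1.15·1.581 = 2.9163.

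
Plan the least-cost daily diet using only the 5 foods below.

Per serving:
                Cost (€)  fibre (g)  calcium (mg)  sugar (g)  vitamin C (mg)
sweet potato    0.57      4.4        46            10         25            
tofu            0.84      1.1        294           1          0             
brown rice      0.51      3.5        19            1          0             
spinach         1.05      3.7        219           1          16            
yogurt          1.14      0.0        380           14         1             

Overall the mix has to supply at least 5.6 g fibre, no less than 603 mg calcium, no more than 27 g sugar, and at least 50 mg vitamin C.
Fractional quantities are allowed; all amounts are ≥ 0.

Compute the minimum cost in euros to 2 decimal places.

€2.60

Let x1 = servings of sweet potato, x2 = servings of tofu, x3 = servings of brown rice, x4 = servings of spinach, x5 = servings of yogurt.
Minimise 0.57x1 + 0.84x2 + 0.51x3 + 1.05x4 + 1.14x5 s.t.:
  4.4x1 + 1.1x2 + 3.5x3 + 3.7x4 ≥ 5.6   (fibre)
  46x1 + 294x2 + 19x3 + 219x4 + 380x5 ≥ 603   (calcium)
  10x1 + 1x2 + 1x3 + 1x4 + 14x5 ≤ 27   (sugar)
  25x1 + 16x4 + 1x5 ≥ 50   (vitamin C)
  x1, x2, x3, x4, x5 ≥ 0.
The optimal basis is {sweet potato, tofu}; brown rice, spinach, yogurt drop out. There the calcium and vitamin C constraints are tight.
Optimal quantities: sweet potato = 2 servings, tofu = 1.738 servings.
Cost = 0.57·2 + 0.84·1.738 = 2.5999.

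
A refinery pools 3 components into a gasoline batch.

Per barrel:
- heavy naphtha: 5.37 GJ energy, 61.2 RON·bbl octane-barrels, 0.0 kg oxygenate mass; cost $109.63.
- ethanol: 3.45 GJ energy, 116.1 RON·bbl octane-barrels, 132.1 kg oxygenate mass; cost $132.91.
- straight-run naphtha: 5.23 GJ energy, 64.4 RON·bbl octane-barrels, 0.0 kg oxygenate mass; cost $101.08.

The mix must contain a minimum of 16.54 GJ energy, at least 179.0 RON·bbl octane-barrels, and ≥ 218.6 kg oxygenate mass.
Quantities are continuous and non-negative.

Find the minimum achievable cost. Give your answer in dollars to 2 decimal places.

$429.27

Let x1 = barrels of heavy naphtha, x2 = barrels of ethanol, x3 = barrels of straight-run naphtha.
min 109.63x1 + 132.91x2 + 101.08x3 with:
  5.37x1 + 3.45x2 + 5.23x3 ≥ 16.54   (energy)
  61.2x1 + 116.1x2 + 64.4x3 ≥ 179   (octane-barrels)
  132.1x2 ≥ 218.6   (oxygenate mass)
  x1, x2, x3 ≥ 0.
The cheapest feasible vertex uses only ethanol, straight-run naphtha; heavy naphtha is not used. The energy and oxygenate mass requirements are met with equality.
So ethanol = 1.6548 barrels, straight-run naphtha = 2.0709 barrels.
Hence cost = 132.91·1.6548 + 101.08·2.0709 = $429.2660.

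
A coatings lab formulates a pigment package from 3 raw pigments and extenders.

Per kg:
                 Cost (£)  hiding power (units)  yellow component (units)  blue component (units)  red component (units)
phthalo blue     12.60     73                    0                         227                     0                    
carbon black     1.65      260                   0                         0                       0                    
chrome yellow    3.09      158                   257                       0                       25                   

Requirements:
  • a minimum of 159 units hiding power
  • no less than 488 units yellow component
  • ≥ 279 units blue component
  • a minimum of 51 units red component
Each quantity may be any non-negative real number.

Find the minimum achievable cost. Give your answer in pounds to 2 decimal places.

£21.79

Let x1 = kg of phthalo blue, x2 = kg of carbon black, x3 = kg of chrome yellow.
min 12.6x1 + 1.65x2 + 3.09x3 with:
  73x1 + 260x2 + 158x3 ≥ 159   (hiding power)
  257x3 ≥ 488   (yellow component)
  227x1 ≥ 279   (blue component)
  25x3 ≥ 51   (red component)
  x1, x2, x3 ≥ 0.
The minimum-cost mix takes nothing from carbon black — only phthalo blue, chrome yellow. There the blue component and red component constraints are tight.
Solving gives x1 = 1.229, x3 = 2.04.
Cost = 12.6·1.229 + 3.09·2.04 = 21.7890.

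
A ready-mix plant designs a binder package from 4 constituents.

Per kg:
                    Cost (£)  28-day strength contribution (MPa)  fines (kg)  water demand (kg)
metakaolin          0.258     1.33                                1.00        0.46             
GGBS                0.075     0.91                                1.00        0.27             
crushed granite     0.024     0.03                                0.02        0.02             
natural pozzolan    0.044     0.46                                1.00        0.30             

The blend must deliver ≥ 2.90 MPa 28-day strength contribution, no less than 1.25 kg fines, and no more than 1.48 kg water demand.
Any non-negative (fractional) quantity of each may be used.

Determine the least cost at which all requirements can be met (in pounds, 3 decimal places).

Treat it as an LP. Let x1 = kg of metakaolin, x2 = kg of GGBS, x3 = kg of crushed granite, x4 = kg of natural pozzolan.
min 0.258x1 + 0.075x2 + 0.024x3 + 0.044x4 s.t.:
  1.33x1 + 0.91x2 + 0.03x3 + 0.46x4 ≥ 2.9   (28-day strength contribution)
  1x1 + 1x2 + 0.02x3 + 1x4 ≥ 1.25   (fines)
  0.46x1 + 0.27x2 + 0.02x3 + 0.3x4 ≤ 1.48   (water demand)
  x1, x2, x3, x4 ≥ 0.
The cheapest feasible vertex uses only GGBS; metakaolin, crushed granite, natural pozzolan are not used. The 28-day strength contribution requirement is met with equality.
So GGBS = 3.187 kg.
Objective = 0.075·3.187 = 0.23903.

£0.239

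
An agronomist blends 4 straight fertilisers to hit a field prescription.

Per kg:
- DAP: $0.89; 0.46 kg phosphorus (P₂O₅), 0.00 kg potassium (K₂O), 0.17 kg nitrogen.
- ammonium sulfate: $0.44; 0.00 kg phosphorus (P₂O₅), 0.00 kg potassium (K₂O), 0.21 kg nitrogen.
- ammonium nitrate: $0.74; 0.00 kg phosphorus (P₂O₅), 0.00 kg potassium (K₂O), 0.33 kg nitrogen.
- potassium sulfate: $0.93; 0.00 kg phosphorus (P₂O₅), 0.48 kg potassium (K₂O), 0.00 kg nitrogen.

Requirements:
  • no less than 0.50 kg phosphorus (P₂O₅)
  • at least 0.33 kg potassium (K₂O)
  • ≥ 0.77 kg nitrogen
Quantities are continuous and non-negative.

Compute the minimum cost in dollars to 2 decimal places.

$2.83

This is a linear program. Let x1 = kg of DAP, x2 = kg of ammonium sulfate, x3 = kg of ammonium nitrate, x4 = kg of potassium sulfate.
Minimize 0.89x1 + 0.44x2 + 0.74x3 + 0.93x4 s.t.:
  0.46x1 ≥ 0.5   (phosphorus (P₂O₅))
  0.48x4 ≥ 0.33   (potassium (K₂O))
  0.17x1 + 0.21x2 + 0.33x3 ≥ 0.77   (nitrogen)
  x1, x2, x3, x4 ≥ 0.
The minimum-cost mix takes nothing from ammonium nitrate — only DAP, ammonium sulfate, potassium sulfate. Binding constraints: phosphorus (P₂O₅), potassium (K₂O), nitrogen.
That vertex is x1 = 1.087, x2 = 2.787, x4 = 0.6875.
Objective = 0.89·1.087 + 0.44·2.787 + 0.93·0.6875 = 2.8331.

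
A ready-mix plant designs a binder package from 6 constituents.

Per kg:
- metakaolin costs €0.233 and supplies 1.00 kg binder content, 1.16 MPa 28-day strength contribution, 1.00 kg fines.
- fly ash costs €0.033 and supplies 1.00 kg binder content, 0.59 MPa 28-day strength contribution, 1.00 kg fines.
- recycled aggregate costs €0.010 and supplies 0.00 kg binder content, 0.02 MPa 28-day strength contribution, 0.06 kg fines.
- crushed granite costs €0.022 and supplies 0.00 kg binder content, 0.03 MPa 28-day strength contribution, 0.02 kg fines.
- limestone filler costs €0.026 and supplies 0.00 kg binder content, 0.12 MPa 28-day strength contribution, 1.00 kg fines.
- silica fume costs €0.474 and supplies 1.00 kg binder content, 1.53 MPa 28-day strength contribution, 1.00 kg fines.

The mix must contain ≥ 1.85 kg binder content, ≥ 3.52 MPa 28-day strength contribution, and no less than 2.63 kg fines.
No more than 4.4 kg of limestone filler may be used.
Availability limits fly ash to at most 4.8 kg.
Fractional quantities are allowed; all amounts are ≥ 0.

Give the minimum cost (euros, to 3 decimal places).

Set it up as a linear program. Let x1 = kg of metakaolin, x2 = kg of fly ash, x3 = kg of recycled aggregate, x4 = kg of crushed granite, x5 = kg of limestone filler, x6 = kg of silica fume.
Minimize 0.233x1 + 0.033x2 + 0.01x3 + 0.022x4 + 0.026x5 + 0.474x6 subject to:
  1x1 + 1x2 + 1x6 ≥ 1.85   (binder content)
  1.16x1 + 0.59x2 + 0.02x3 + 0.03x4 + 0.12x5 + 1.53x6 ≥ 3.52   (28-day strength contribution)
  1x1 + 1x2 + 0.06x3 + 0.02x4 + 1x5 + 1x6 ≥ 2.63   (fines)
  x5 ≤ 4.4
  x2 ≤ 4.8
  x1, x2, x3, x4, x5, x6 ≥ 0.
The optimal basis is {metakaolin, fly ash}; recycled aggregate, crushed granite, limestone filler, silica fume drop out. The 28-day strength contribution and the fly ash cap requirements are met with equality.
Solving gives x1 = 0.5931, x2 = 4.8.
Objective = 0.233·0.5931 + 0.033·4.8 = 0.29659.

€0.297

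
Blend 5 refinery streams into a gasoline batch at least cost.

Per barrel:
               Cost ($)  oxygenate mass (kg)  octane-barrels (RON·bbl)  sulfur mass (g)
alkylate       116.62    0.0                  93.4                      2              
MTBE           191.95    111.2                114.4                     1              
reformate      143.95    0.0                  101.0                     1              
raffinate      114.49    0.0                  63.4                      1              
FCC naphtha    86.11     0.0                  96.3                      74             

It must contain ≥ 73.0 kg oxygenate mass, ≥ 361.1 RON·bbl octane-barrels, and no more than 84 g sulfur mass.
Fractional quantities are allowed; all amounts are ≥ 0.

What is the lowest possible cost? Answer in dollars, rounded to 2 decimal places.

$446.47

Treat it as an LP. Let x1 = barrels of alkylate, x2 = barrels of MTBE, x3 = barrels of reformate, x4 = barrels of raffinate, x5 = barrels of FCC naphtha.
min 116.62x1 + 191.95x2 + 143.95x3 + 114.49x4 + 86.11x5 subject to:
  111.2x2 ≥ 73   (oxygenate mass)
  93.4x1 + 114.4x2 + 101x3 + 63.4x4 + 96.3x5 ≥ 361.1   (octane-barrels)
  2x1 + 1x2 + 1x3 + 1x4 + 74x5 ≤ 84   (sulfur mass)
  x1, x2, x3, x4, x5 ≥ 0.
The optimal basis is {alkylate, MTBE, FCC naphtha}; reformate, raffinate drop out. Binding constraints: oxygenate mass, octane-barrels, sulfur mass.
Solving gives x1 = 1.9553, x2 = 0.65647, x5 = 1.0734.
Total cost: 116.62·1.9553 + 191.95·0.65647 + 86.11·1.0734 = 446.4670.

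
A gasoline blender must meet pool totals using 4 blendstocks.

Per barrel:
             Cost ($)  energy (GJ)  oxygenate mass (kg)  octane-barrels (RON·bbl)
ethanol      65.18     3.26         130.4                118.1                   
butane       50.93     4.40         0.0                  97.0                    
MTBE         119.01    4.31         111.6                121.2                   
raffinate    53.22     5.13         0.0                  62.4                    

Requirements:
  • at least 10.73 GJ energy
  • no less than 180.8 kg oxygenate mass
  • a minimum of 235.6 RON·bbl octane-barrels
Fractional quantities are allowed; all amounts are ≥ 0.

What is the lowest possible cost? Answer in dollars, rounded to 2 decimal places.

$154.80

Let x1 = barrels of ethanol, x2 = barrels of butane, x3 = barrels of MTBE, x4 = barrels of raffinate.
Minimise 65.18x1 + 50.93x2 + 119.01x3 + 53.22x4 s.t.:
  3.26x1 + 4.4x2 + 4.31x3 + 5.13x4 ≥ 10.73   (energy)
  130.4x1 + 111.6x3 ≥ 180.8   (oxygenate mass)
  118.1x1 + 97x2 + 121.2x3 + 62.4x4 ≥ 235.6   (octane-barrels)
  x1, x2, x3, x4 ≥ 0.
At the optimum only ethanol, raffinate are positive (butane, MTBE = 0). Binding constraints: energy and oxygenate mass.
Optimal quantities: ethanol = 1.3865 barrels, raffinate = 1.21053 barrels.
Hence cost = 65.18·1.3865 + 53.22·1.21053 = $154.7965.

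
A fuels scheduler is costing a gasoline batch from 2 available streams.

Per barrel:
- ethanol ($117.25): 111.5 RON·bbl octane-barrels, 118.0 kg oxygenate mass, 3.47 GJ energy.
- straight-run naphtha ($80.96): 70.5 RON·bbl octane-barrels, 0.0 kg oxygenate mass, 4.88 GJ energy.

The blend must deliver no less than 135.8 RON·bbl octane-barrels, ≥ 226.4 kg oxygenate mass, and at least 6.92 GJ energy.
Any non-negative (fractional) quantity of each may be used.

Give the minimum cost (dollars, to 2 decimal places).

Let x1 = barrels of ethanol, x2 = barrels of straight-run naphtha.
Minimise 117.25x1 + 80.96x2 s.t.:
  111.5x1 + 70.5x2 ≥ 135.8   (octane-barrels)
  118x1 ≥ 226.4   (oxygenate mass)
  3.47x1 + 4.88x2 ≥ 6.92   (energy)
  x1, x2 ≥ 0.
Both inputs are positive at the optimum. Binding constraints: oxygenate mass and energy.
So ethanol = 1.9186 barrels, straight-run naphtha = 0.053751 barrels.
Total cost: 117.25·1.9186 + 80.96·0.053751 = 229.3075.

$229.31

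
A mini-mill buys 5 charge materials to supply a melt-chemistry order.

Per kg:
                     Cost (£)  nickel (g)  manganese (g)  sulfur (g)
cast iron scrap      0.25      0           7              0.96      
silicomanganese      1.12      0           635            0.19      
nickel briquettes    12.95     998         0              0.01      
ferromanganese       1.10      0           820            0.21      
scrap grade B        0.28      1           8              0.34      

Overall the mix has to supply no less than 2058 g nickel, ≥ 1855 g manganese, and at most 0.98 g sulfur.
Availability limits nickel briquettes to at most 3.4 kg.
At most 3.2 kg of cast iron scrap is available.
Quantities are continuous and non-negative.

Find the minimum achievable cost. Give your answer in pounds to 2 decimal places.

This is a linear program. Let x1 = kg of cast iron scrap, x2 = kg of silicomanganese, x3 = kg of nickel briquettes, x4 = kg of ferromanganese, x5 = kg of scrap grade B.
min 0.25x1 + 1.12x2 + 12.95x3 + 1.1x4 + 0.28x5 s.t.:
  998x3 + 1x5 ≥ 2058   (nickel)
  7x1 + 635x2 + 820x4 + 8x5 ≥ 1855   (manganese)
  0.96x1 + 0.19x2 + 0.01x3 + 0.21x4 + 0.34x5 ≤ 0.98   (sulfur)
  x3 ≤ 3.4
  x1 ≤ 3.2
  x1, x2, x3, x4, x5 ≥ 0.
At the optimum only nickel briquettes, ferromanganese are positive (cast iron scrap, silicomanganese, scrap grade B = 0). Binding constraints: nickel and manganese.
So nickel briquettes = 2.062 kg, ferromanganese = 2.262 kg.
Objective = 12.95·2.062 + 1.1·2.262 = 29.1911.

£29.19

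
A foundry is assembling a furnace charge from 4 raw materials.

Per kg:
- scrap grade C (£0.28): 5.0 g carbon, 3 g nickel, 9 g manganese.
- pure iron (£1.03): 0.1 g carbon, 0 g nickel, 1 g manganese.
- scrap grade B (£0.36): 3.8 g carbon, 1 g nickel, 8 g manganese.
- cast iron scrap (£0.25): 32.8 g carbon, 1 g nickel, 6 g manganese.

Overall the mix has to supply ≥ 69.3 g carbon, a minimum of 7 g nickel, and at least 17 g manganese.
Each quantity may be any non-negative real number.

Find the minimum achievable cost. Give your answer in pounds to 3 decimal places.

£0.943

Let x1 = kg of scrap grade C, x2 = kg of pure iron, x3 = kg of scrap grade B, x4 = kg of cast iron scrap.
Minimise 0.28x1 + 1.03x2 + 0.36x3 + 0.25x4 with:
  5x1 + 0.1x2 + 3.8x3 + 32.8x4 ≥ 69.3   (carbon)
  3x1 + 1x3 + 1x4 ≥ 7   (nickel)
  9x1 + 1x2 + 8x3 + 6x4 ≥ 17   (manganese)
  x1, x2, x3, x4 ≥ 0.
The optimal basis is {scrap grade C, cast iron scrap}; pure iron, scrap grade B drop out. There the carbon and nickel constraints are tight.
So scrap grade C = 1.716 kg, cast iron scrap = 1.851 kg.
Cost = 0.28·1.716 + 0.25·1.851 = 0.94323.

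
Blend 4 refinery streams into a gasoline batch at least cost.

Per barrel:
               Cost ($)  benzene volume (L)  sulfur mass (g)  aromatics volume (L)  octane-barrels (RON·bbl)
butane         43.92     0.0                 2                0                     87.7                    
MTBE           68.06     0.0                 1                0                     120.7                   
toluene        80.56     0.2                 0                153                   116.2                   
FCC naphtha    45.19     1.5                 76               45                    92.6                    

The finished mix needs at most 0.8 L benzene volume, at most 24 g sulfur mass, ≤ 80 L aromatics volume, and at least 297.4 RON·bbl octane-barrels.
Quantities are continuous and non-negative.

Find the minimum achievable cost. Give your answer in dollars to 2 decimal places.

Let x1 = barrels of butane, x2 = barrels of MTBE, x3 = barrels of toluene, x4 = barrels of FCC naphtha.
Minimize 43.92x1 + 68.06x2 + 80.56x3 + 45.19x4 subject to:
  0.2x3 + 1.5x4 ≤ 0.8   (benzene volume)
  2x1 + 1x2 + 76x4 ≤ 24   (sulfur mass)
  153x3 + 45x4 ≤ 80   (aromatics volume)
  87.7x1 + 120.7x2 + 116.2x3 + 92.6x4 ≥ 297.4   (octane-barrels)
  x1, x2, x3, x4 ≥ 0.
The cheapest feasible vertex uses only butane, FCC naphtha; MTBE, toluene are not used. There the sulfur mass and octane-barrels constraints are tight.
Solving gives x1 = 3.145, x4 = 0.233.
Total cost: 43.92·3.145 + 45.19·0.233 = 148.6577.

$148.66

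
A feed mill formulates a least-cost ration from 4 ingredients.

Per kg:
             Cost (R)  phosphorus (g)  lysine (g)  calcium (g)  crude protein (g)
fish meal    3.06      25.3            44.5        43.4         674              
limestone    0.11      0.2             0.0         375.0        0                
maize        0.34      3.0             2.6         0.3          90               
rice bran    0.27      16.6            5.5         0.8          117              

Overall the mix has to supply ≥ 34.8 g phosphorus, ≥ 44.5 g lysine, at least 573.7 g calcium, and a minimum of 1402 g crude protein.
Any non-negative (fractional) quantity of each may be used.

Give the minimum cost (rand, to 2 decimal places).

Let x1 = kg of fish meal, x2 = kg of limestone, x3 = kg of maize, x4 = kg of rice bran.
Minimize 3.06x1 + 0.11x2 + 0.34x3 + 0.27x4 with:
  25.3x1 + 0.2x2 + 3x3 + 16.6x4 ≥ 34.8   (phosphorus)
  44.5x1 + 2.6x3 + 5.5x4 ≥ 44.5   (lysine)
  43.4x1 + 375x2 + 0.3x3 + 0.8x4 ≥ 573.7   (calcium)
  674x1 + 90x3 + 117x4 ≥ 1402   (crude protein)
  x1, x2, x3, x4 ≥ 0.
The cheapest feasible vertex uses only limestone, rice bran; fish meal, maize are not used. There the calcium and crude protein constraints are tight.
So limestone = 1.504 kg, rice bran = 11.98 kg.
Hence cost = 0.11·1.504 + 0.27·11.98 = R3.4000.

R3.40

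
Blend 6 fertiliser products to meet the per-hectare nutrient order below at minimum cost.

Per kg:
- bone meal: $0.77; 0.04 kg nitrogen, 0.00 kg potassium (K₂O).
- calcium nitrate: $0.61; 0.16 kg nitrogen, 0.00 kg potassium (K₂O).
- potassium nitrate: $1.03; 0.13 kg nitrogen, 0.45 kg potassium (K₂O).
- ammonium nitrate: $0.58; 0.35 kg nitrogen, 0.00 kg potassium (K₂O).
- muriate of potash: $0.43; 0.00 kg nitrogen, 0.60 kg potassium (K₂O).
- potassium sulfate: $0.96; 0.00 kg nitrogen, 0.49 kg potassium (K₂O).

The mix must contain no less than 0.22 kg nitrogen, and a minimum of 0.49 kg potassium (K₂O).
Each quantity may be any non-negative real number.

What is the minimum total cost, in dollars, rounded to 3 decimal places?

Set it up as a linear program. Let x1 = kg of bone meal, x2 = kg of calcium nitrate, x3 = kg of potassium nitrate, x4 = kg of ammonium nitrate, x5 = kg of muriate of potash, x6 = kg of potassium sulfate.
Minimize 0.77x1 + 0.61x2 + 1.03x3 + 0.58x4 + 0.43x5 + 0.96x6 s.t.:
  0.04x1 + 0.16x2 + 0.13x3 + 0.35x4 ≥ 0.22   (nitrogen)
  0.45x3 + 0.6x5 + 0.49x6 ≥ 0.49   (potassium (K₂O))
  x1, x2, x3, x4, x5, x6 ≥ 0.
The optimal basis is {ammonium nitrate, muriate of potash}; bone meal, calcium nitrate, potassium nitrate, potassium sulfate drop out. There the nitrogen and potassium (K₂O) constraints are tight.
That vertex is x4 = 0.6286, x5 = 0.8167.
Objective = 0.58·0.6286 + 0.43·0.8167 = 0.71577.

$0.716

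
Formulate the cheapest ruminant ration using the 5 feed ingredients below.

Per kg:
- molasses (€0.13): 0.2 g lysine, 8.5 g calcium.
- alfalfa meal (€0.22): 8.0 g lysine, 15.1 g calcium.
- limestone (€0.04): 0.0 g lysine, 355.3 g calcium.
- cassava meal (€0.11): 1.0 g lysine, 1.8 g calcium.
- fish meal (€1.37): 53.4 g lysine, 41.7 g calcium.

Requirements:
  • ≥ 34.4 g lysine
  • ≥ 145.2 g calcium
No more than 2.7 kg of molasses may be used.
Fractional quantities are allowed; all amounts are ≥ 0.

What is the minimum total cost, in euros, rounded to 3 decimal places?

€0.896

This is a linear program. Let x1 = kg of molasses, x2 = kg of alfalfa meal, x3 = kg of limestone, x4 = kg of cassava meal, x5 = kg of fish meal.
min 0.13x1 + 0.22x2 + 0.04x3 + 0.11x4 + 1.37x5 s.t.:
  0.2x1 + 8x2 + 1x4 + 53.4x5 ≥ 34.4   (lysine)
  8.5x1 + 15.1x2 + 355.3x3 + 1.8x4 + 41.7x5 ≥ 145.2   (calcium)
  x1 ≤ 2.7
  x1, x2, x3, x4, x5 ≥ 0.
The optimal basis is {limestone, fish meal}; molasses, alfalfa meal, cassava meal drop out. The lysine and calcium requirements are met with equality.
That vertex is x3 = 0.3331, x5 = 0.6442.
Cost = 0.04·0.3331 + 1.37·0.6442 = 0.89588.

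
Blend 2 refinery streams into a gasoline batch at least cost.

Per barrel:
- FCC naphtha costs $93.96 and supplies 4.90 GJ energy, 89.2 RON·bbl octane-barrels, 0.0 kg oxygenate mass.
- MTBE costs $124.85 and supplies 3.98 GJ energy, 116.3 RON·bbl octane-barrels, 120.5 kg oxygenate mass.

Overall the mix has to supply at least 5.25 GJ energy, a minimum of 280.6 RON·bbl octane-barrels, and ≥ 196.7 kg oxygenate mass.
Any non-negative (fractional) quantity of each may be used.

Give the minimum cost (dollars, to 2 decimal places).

Treat it as an LP. Let x1 = barrels of FCC naphtha, x2 = barrels of MTBE.
Minimize 93.96x1 + 124.85x2 with:
  4.9x1 + 3.98x2 ≥ 5.25   (energy)
  89.2x1 + 116.3x2 ≥ 280.6   (octane-barrels)
  120.5x2 ≥ 196.7   (oxygenate mass)
  x1, x2 ≥ 0.
Both inputs are positive at the optimum. The octane-barrels and oxygenate mass requirements are met with equality.
Solving gives x1 = 1.0174, x2 = 1.6324.
Hence cost = 93.96·1.0174 + 124.85·1.6324 = $299.4000.

$299.40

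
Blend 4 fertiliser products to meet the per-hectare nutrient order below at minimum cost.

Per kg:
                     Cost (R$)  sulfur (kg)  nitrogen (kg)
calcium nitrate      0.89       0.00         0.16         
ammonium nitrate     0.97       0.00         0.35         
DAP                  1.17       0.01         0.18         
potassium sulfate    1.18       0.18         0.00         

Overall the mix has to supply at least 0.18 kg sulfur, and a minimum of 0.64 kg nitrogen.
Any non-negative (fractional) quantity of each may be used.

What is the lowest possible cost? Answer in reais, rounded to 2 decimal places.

Let x1 = kg of calcium nitrate, x2 = kg of ammonium nitrate, x3 = kg of DAP, x4 = kg of potassium sulfate.
min 0.89x1 + 0.97x2 + 1.17x3 + 1.18x4 subject to:
  0.01x3 + 0.18x4 ≥ 0.18   (sulfur)
  0.16x1 + 0.35x2 + 0.18x3 ≥ 0.64   (nitrogen)
  x1, x2, x3, x4 ≥ 0.
At the optimum only ammonium nitrate, potassium sulfate are positive (calcium nitrate, DAP = 0). Binding constraints: sulfur and nitrogen.
Optimal quantities: ammonium nitrate = 1.829 kg, potassium sulfate = 1 kg.
Total cost: 0.97·1.829 + 1.18·1 = 2.9541.

R$2.95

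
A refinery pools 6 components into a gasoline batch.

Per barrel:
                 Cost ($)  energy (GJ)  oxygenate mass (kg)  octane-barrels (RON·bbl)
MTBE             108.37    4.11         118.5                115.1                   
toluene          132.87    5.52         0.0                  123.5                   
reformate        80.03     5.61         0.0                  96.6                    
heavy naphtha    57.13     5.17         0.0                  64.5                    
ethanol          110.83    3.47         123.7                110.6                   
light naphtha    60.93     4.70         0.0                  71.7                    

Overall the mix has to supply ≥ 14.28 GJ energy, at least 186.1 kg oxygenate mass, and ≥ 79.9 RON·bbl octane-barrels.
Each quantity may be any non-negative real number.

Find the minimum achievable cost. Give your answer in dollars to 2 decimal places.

$256.66

Let x1 = barrels of MTBE, x2 = barrels of toluene, x3 = barrels of reformate, x4 = barrels of heavy naphtha, x5 = barrels of ethanol, x6 = barrels of light naphtha.
Minimise 108.37x1 + 132.87x2 + 80.03x3 + 57.13x4 + 110.83x5 + 60.93x6 with:
  4.11x1 + 5.52x2 + 5.61x3 + 5.17x4 + 3.47x5 + 4.7x6 ≥ 14.28   (energy)
  118.5x1 + 123.7x5 ≥ 186.1   (oxygenate mass)
  115.1x1 + 123.5x2 + 96.6x3 + 64.5x4 + 110.6x5 + 71.7x6 ≥ 79.9   (octane-barrels)
  x1, x2, x3, x4, x5, x6 ≥ 0.
At the optimum only MTBE, heavy naphtha are positive (toluene, reformate, ethanol, light naphtha = 0). Binding constraints: energy and oxygenate mass.
Solving gives x1 = 1.57046, x4 = 1.51362.
Objective = 108.37·1.57046 + 57.13·1.51362 = 256.6639.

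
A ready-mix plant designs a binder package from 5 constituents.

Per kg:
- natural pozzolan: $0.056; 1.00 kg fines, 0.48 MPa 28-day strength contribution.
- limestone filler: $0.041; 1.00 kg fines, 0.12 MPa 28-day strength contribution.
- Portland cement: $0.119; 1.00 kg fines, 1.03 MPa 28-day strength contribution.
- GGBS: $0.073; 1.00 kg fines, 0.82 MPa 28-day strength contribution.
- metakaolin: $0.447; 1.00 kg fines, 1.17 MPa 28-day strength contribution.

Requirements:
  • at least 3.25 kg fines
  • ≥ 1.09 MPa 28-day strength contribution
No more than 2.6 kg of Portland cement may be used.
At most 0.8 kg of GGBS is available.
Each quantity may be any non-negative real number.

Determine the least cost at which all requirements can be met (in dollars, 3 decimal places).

$0.162

Treat it as an LP. Let x1 = kg of natural pozzolan, x2 = kg of limestone filler, x3 = kg of Portland cement, x4 = kg of GGBS, x5 = kg of metakaolin.
Minimise 0.056x1 + 0.041x2 + 0.119x3 + 0.073x4 + 0.447x5 subject to:
  1x1 + 1x2 + 1x3 + 1x4 + 1x5 ≥ 3.25   (fines)
  0.48x1 + 0.12x2 + 1.03x3 + 0.82x4 + 1.17x5 ≥ 1.09   (28-day strength contribution)
  x3 ≤ 2.6
  x4 ≤ 0.8
  x1, x2, x3, x4, x5 ≥ 0.
The minimum-cost mix takes nothing from Portland cement, GGBS, metakaolin — only natural pozzolan, limestone filler. Binding constraints: fines and 28-day strength contribution.
That vertex is x1 = 1.944, x2 = 1.306.
Hence cost = 0.056·1.944 + 0.041·1.306 = $0.16241.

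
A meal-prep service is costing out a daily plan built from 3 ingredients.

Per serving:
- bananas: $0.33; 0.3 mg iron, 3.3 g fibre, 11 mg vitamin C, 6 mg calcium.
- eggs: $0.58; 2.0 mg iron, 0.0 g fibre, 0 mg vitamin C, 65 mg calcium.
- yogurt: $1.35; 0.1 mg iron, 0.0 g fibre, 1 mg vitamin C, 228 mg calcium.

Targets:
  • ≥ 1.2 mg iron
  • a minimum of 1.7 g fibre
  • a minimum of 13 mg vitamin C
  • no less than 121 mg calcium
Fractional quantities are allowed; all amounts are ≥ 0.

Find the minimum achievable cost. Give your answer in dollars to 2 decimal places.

Set it up as a linear program. Let x1 = servings of bananas, x2 = servings of eggs, x3 = servings of yogurt.
Minimise 0.33x1 + 0.58x2 + 1.35x3 with:
  0.3x1 + 2x2 + 0.1x3 ≥ 1.2   (iron)
  3.3x1 ≥ 1.7   (fibre)
  11x1 + 1x3 ≥ 13   (vitamin C)
  6x1 + 65x2 + 228x3 ≥ 121   (calcium)
  x1, x2, x3 ≥ 0.
All 3 inputs are positive at the optimum. There the iron, vitamin C, calcium constraints are tight.
So bananas = 1.147 servings, eggs = 0.4088 servings, yogurt = 0.384 servings.
Cost = 0.33·1.147 + 0.58·0.4088 + 1.35·0.384 = 1.1340.

$1.13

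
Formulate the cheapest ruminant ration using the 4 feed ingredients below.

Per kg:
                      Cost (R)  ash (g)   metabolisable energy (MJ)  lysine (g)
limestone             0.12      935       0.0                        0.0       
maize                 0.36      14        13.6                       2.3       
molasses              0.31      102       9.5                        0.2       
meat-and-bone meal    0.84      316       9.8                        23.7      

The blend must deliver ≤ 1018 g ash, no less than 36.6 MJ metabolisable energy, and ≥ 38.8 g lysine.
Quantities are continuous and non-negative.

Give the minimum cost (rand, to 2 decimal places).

Let x1 = kg of limestone, x2 = kg of maize, x3 = kg of molasses, x4 = kg of meat-and-bone meal.
min 0.12x1 + 0.36x2 + 0.31x3 + 0.84x4 subject to:
  935x1 + 14x2 + 102x3 + 316x4 ≤ 1018   (ash)
  13.6x2 + 9.5x3 + 9.8x4 ≥ 36.6   (metabolisable energy)
  2.3x2 + 0.2x3 + 23.7x4 ≥ 38.8   (lysine)
  x1, x2, x3, x4 ≥ 0.
At the optimum only maize, meat-and-bone meal are positive (limestone, molasses = 0). The metabolisable energy and lysine requirements are met with equality.
So maize = 1.625 kg, meat-and-bone meal = 1.479 kg.
Cost = 0.36·1.625 + 0.84·1.479 = 1.8274.

R1.83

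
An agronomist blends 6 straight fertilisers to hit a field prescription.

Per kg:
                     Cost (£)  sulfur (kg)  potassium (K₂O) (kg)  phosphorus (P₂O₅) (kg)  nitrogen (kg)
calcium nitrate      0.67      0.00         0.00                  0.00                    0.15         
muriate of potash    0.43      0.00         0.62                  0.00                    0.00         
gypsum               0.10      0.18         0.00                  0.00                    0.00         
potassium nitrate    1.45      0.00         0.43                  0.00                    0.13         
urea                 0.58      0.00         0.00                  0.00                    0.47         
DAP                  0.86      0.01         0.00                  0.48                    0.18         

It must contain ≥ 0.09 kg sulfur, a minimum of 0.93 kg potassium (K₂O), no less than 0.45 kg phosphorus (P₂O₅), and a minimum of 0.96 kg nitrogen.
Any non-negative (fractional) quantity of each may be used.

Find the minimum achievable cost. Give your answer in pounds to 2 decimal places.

£2.47

Treat it as an LP. Let x1 = kg of calcium nitrate, x2 = kg of muriate of potash, x3 = kg of gypsum, x4 = kg of potassium nitrate, x5 = kg of urea, x6 = kg of DAP.
Minimize 0.67x1 + 0.43x2 + 0.1x3 + 1.45x4 + 0.58x5 + 0.86x6 with:
  0.18x3 + 0.01x6 ≥ 0.09   (sulfur)
  0.62x2 + 0.43x4 ≥ 0.93   (potassium (K₂O))
  0.48x6 ≥ 0.45   (phosphorus (P₂O₅))
  0.15x1 + 0.13x4 + 0.47x5 + 0.18x6 ≥ 0.96   (nitrogen)
  x1, x2, x3, x4, x5, x6 ≥ 0.
At the optimum only muriate of potash, gypsum, urea, DAP are positive (calcium nitrate, potassium nitrate = 0). Binding constraints: sulfur, potassium (K₂O), phosphorus (P₂O₅), nitrogen.
That vertex is x2 = 1.5, x3 = 0.4479, x5 = 1.684, x6 = 0.9375.
Objective = 0.43·1.5 + 0.1·0.4479 + 0.58·1.684 + 0.86·0.9375 = 2.4728.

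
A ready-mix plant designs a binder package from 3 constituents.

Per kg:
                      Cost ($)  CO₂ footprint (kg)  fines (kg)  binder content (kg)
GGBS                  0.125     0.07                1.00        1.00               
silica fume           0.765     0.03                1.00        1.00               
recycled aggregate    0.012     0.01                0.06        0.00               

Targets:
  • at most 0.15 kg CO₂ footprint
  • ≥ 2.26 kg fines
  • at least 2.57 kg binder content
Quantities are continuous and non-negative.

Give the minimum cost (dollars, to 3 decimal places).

Treat it as an LP. Let x1 = kg of GGBS, x2 = kg of silica fume, x3 = kg of recycled aggregate.
Minimise 0.125x1 + 0.765x2 + 0.012x3 subject to:
  0.07x1 + 0.03x2 + 0.01x3 ≤ 0.15   (CO₂ footprint)
  1x1 + 1x2 + 0.06x3 ≥ 2.26   (fines)
  1x1 + 1x2 ≥ 2.57   (binder content)
  x1, x2, x3 ≥ 0.
At the optimum only GGBS, silica fume are positive (recycled aggregate = 0). Binding constraints: CO₂ footprint and binder content.
So GGBS = 1.822 kg, silica fume = 0.7475 kg.
Cost = 0.125·1.822 + 0.765·0.7475 = 0.79959.

$0.800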